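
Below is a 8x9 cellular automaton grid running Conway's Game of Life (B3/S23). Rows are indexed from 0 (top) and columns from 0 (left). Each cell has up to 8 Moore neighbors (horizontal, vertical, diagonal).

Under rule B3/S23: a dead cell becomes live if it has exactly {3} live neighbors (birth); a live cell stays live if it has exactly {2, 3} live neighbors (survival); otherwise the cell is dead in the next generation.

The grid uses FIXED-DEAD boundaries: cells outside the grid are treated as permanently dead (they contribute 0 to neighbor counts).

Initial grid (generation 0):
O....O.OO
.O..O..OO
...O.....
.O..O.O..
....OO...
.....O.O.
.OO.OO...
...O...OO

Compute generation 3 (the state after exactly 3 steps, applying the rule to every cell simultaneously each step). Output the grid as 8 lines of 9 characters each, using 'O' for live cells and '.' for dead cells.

Simulating step by step:
Generation 0 (given above): 23 live cells
Generation 1: 25 live cells
......OOO
....O.OOO
..OOOO.O.
...OO....
....O....
...O.....
..OOOO.OO
..OOO....
Generation 2: 14 live cells
.....OO.O
....O....
..O....OO
..O......
....O....
..O..O...
.....O...
..O..O...
Generation 3: 12 live cells
(generation 3 grid is the final answer)

Answer: .....O...
.....OO.O
...O.....
...O.....
...O.....
....OO...
....OOO..
.........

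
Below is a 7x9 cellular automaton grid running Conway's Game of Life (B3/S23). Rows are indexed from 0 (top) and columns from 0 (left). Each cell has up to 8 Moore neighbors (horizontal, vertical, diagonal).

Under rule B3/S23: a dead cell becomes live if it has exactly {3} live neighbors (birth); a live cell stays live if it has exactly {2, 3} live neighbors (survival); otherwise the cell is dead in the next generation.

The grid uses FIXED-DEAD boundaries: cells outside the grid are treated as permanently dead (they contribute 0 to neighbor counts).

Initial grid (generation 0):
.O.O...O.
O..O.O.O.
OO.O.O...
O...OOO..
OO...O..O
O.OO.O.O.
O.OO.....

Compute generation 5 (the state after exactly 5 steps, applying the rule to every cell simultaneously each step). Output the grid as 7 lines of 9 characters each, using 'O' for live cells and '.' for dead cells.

Answer: .........
.........
O.O......
O........
..OO.....
.........
.........

Derivation:
Simulating step by step:
Generation 0 (given above): 27 live cells
Generation 1: 21 live cells
..O.O.O..
O..O.....
OOOO.....
..O...O..
O.OO...O.
O..O..O..
..OOO....
Generation 2: 13 live cells
...O.....
O...O....
O..O.....
O........
..OO..OO.
.........
..OOO....
Generation 3: 9 live cells
.........
...OO....
OO.......
.OOO.....
.........
....O....
...O.....
Generation 4: 8 live cells
.........
.........
OO..O....
OOO......
..OO.....
.........
.........
Generation 5: 5 live cells
(generation 5 grid is the final answer)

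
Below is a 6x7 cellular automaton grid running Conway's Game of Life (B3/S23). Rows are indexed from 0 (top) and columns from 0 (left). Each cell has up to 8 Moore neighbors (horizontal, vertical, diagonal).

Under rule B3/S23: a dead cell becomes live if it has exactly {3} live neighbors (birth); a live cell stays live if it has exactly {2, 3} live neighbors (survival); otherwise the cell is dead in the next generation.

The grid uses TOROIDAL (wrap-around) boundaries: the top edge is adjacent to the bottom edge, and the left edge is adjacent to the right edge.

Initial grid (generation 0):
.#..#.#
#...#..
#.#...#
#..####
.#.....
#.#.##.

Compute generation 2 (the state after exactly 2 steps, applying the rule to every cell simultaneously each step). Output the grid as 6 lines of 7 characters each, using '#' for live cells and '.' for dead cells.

Simulating step by step:
Generation 0 (given above): 18 live cells
Generation 1: 16 live cells
.#..#.#
...#...
.......
..####.
.##....
#.#####
Generation 2: 10 live cells
(generation 2 grid is the final answer)

Answer: .#....#
.......
..#....
.####..
#......
....#.#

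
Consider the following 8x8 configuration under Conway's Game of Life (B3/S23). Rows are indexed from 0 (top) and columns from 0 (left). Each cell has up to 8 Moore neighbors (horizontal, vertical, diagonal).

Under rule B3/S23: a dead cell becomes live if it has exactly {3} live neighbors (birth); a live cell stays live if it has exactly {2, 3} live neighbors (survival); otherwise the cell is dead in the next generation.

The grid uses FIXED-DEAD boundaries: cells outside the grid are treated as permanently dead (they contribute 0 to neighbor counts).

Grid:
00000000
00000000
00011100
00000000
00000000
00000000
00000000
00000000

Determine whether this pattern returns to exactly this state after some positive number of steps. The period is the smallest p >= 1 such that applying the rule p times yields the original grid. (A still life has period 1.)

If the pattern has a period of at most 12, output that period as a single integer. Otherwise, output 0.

Simulating and comparing each generation to the original:
Gen 0 (original, given above): 3 live cells
Gen 1: 3 live cells, differs from original
Gen 2: 3 live cells, MATCHES original -> period = 2

Answer: 2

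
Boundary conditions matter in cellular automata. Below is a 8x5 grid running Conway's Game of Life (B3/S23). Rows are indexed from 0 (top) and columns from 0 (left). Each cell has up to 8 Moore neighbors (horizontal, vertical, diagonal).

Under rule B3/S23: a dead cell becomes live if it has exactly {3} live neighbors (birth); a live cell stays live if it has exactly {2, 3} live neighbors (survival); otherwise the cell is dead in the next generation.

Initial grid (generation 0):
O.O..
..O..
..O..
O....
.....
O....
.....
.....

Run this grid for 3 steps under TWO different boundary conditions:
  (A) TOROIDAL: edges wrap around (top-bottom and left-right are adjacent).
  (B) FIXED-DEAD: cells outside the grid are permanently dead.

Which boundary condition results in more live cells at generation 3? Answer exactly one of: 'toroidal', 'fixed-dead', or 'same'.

Under TOROIDAL boundary, generation 3:
.OO..
.OOO.
.OO..
.....
.....
.....
.....
.....
Population = 7

Under FIXED-DEAD boundary, generation 3:
.OO..
.OOO.
.OO..
.....
.....
.....
.....
.....
Population = 7

Comparison: toroidal=7, fixed-dead=7 -> same

Answer: same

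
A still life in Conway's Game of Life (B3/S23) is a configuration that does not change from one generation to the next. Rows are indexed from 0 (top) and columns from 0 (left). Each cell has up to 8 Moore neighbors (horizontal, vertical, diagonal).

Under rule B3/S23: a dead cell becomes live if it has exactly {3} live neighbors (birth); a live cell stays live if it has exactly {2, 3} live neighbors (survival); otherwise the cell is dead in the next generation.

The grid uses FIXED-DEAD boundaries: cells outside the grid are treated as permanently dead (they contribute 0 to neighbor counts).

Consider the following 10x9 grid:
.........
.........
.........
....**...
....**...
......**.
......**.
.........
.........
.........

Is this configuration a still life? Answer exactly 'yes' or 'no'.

Compute generation 1 and compare to generation 0 (given above):
Generation 1:
.........
.........
.........
....**...
....*....
.......*.
......**.
.........
.........
.........
Cell (4,5) differs: gen0=1 vs gen1=0 -> NOT a still life.

Answer: no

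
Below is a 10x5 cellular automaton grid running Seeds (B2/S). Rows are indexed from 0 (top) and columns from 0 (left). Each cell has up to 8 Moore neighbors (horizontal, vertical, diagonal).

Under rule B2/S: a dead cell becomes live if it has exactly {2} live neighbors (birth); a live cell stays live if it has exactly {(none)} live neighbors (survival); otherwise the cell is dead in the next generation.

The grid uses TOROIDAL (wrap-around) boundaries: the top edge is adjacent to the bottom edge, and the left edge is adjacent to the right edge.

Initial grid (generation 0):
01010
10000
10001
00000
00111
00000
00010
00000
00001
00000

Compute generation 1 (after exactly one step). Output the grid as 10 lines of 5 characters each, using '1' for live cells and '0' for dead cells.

Answer: 10101
00110
01000
01100
00000
00000
00000
00011
00000
10111

Derivation:
Simulating step by step:
Generation 0 (given above): 10 live cells
Generation 1: 14 live cells
(generation 1 grid is the final answer)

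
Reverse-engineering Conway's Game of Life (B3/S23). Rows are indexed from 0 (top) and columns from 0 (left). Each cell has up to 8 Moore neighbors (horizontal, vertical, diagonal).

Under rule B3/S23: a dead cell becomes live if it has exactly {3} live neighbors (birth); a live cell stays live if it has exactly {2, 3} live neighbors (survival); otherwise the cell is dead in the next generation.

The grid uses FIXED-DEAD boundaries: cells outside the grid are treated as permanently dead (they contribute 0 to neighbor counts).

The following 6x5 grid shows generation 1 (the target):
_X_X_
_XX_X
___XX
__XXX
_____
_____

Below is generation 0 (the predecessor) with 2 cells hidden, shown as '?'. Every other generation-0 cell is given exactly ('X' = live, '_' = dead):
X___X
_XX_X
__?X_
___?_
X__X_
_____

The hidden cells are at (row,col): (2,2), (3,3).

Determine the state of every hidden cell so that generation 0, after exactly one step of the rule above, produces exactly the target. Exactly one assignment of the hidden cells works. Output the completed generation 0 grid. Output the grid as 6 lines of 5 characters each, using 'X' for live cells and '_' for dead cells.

Answer: X___X
_XX_X
___X_
___X_
X__X_
_____

Derivation:
Hidden generation-0 cells (in order): (2,2), (3,3).
A hidden cell only influences target cells in its own 3x3 neighborhood. Try each of the 2^2 = 4 assignments, step the completed generation 0 forward once under B3/S23, and compare with the target:
  (2,2)=_ (3,3)=_ -> step gives (2,2)='X' but target has '_' -> reject
  (2,2)=_ (3,3)=X -> step reproduces the target at every cell -> ACCEPT
  (2,2)=X (3,3)=_ -> step gives (2,1)='X' but target has '_' -> reject
  (2,2)=X (3,3)=X -> step gives (2,1)='X' but target has '_' -> reject
Unique solution: (2,2)=dead, (3,3)=live.
Check: live-neighbor counts of every cell in the completed generation 0:
13231
22242
12433
11323
01212
11111
Applying B3/S23 to generation 0 with these counts gives:
_X_X_
_XX_X
___XX
__XXX
_____
_____
which matches the target exactly.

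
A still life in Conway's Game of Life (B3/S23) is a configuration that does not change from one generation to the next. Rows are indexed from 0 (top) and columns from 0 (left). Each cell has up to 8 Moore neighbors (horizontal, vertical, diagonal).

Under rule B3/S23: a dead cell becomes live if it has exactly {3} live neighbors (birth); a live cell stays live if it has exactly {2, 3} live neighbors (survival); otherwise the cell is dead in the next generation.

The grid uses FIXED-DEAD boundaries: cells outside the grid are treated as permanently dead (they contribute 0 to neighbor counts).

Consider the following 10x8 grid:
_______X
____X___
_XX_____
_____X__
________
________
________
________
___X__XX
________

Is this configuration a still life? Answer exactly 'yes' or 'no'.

Answer: no

Derivation:
Compute generation 1 and compare to generation 0 (given above):
Generation 1:
________
________
________
________
________
________
________
________
________
________
Cell (0,7) differs: gen0=1 vs gen1=0 -> NOT a still life.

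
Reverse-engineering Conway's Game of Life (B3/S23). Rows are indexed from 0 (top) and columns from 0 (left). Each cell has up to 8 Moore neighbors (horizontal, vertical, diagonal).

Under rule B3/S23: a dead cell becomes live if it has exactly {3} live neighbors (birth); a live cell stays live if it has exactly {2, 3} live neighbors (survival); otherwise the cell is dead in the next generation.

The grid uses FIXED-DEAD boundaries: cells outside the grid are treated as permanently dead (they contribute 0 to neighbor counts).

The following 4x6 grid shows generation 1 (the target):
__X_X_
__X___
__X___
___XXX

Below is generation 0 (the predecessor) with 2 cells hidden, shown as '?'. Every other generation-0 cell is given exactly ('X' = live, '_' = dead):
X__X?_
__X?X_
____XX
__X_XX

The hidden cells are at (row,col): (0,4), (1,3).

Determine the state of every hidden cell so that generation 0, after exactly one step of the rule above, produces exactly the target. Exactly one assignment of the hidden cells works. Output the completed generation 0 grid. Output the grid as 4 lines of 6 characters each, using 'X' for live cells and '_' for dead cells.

Hidden generation-0 cells (in order): (0,4), (1,3).
A hidden cell only influences target cells in its own 3x3 neighborhood. Try each of the 2^2 = 4 assignments, step the completed generation 0 forward once under B3/S23, and compare with the target:
  (0,4)=_ (1,3)=_ -> step gives (0,2)='_' but target has 'X' -> reject
  (0,4)=_ (1,3)=X -> step gives (0,3)='X' but target has '_' -> reject
  (0,4)=X (1,3)=_ -> step gives (0,2)='_' but target has 'X' -> reject
  (0,4)=X (1,3)=X -> step reproduces the target at every cell -> ACCEPT
Unique solution: (0,4)=live, (1,3)=live.
Check: live-neighbor counts of every cell in the completed generation 0:
023432
122554
023654
010333
Applying B3/S23 to generation 0 with these counts gives:
__X_X_
__X___
__X___
___XXX
which matches the target exactly.

Answer: X__XX_
__XXX_
____XX
__X_XX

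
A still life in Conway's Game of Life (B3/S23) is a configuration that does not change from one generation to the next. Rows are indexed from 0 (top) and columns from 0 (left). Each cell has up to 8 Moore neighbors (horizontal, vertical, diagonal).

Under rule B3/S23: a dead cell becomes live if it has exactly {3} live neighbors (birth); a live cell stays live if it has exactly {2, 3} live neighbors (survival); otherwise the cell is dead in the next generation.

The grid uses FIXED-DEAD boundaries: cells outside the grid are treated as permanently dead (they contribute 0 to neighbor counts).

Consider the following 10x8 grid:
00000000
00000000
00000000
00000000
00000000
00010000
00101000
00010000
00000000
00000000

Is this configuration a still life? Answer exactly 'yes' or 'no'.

Answer: yes

Derivation:
Compute generation 1 and compare to generation 0 (given above):
Generation 1:
00000000
00000000
00000000
00000000
00000000
00010000
00101000
00010000
00000000
00000000
The grids are IDENTICAL -> still life.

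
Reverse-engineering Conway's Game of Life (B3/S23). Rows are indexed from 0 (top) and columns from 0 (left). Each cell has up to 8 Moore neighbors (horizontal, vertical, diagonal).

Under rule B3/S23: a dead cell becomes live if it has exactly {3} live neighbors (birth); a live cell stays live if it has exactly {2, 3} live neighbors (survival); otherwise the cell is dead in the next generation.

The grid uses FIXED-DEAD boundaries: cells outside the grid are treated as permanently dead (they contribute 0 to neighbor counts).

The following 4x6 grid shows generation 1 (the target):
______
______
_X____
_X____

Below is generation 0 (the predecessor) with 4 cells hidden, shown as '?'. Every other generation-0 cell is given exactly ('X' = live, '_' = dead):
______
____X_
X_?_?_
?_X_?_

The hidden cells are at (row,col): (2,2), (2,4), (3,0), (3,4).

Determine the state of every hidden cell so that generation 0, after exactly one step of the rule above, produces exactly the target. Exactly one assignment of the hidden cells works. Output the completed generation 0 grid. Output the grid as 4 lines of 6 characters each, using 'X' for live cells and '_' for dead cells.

Answer: ______
____X_
X_____
X_X___

Derivation:
Hidden generation-0 cells (in order): (2,2), (2,4), (3,0), (3,4).
A hidden cell only influences target cells in its own 3x3 neighborhood. Try each of the 2^4 = 16 assignments, step the completed generation 0 forward once under B3/S23, and compare with the target:
  (2,2)=_ (2,4)=_ (3,0)=_ (3,4)=_ -> step gives (2,1)='_' but target has 'X' -> reject
  (2,2)=_ (2,4)=_ (3,0)=_ (3,4)=X -> step gives (2,1)='_' but target has 'X' -> reject
  (2,2)=_ (2,4)=_ (3,0)=X (3,4)=_ -> step reproduces the target at every cell -> ACCEPT
  (2,2)=_ (2,4)=_ (3,0)=X (3,4)=X -> step gives (2,3)='X' but target has '_' -> reject
  (2,2)=_ (2,4)=X (3,0)=_ (3,4)=_ -> step gives (2,1)='_' but target has 'X' -> reject
  (2,2)=_ (2,4)=X (3,0)=_ (3,4)=X -> step gives (2,1)='_' but target has 'X' -> reject
  (2,2)=_ (2,4)=X (3,0)=X (3,4)=_ -> step gives (2,3)='X' but target has '_' -> reject
  (2,2)=_ (2,4)=X (3,0)=X (3,4)=X -> step gives (2,4)='X' but target has '_' -> reject
  (2,2)=X (2,4)=_ (3,0)=_ (3,4)=_ -> step gives (2,3)='X' but target has '_' -> reject
  (2,2)=X (2,4)=_ (3,0)=_ (3,4)=X -> step gives (3,3)='X' but target has '_' -> reject
  (2,2)=X (2,4)=_ (3,0)=X (3,4)=_ -> step gives (2,1)='_' but target has 'X' -> reject
  (2,2)=X (2,4)=_ (3,0)=X (3,4)=X -> step gives (2,1)='_' but target has 'X' -> reject
  (2,2)=X (2,4)=X (3,0)=_ (3,4)=_ -> step gives (1,3)='X' but target has '_' -> reject
  (2,2)=X (2,4)=X (3,0)=_ (3,4)=X -> step gives (1,3)='X' but target has '_' -> reject
  (2,2)=X (2,4)=X (3,0)=X (3,4)=_ -> step gives (1,3)='X' but target has '_' -> reject
  (2,2)=X (2,4)=X (3,0)=X (3,4)=X -> step gives (1,3)='X' but target has '_' -> reject
Unique solution: (2,2)=dead, (2,4)=dead, (3,0)=live, (3,4)=dead.
Check: live-neighbor counts of every cell in the completed generation 0:
000111
110101
131211
130100
Applying B3/S23 to generation 0 with these counts gives:
______
______
_X____
_X____
which matches the target exactly.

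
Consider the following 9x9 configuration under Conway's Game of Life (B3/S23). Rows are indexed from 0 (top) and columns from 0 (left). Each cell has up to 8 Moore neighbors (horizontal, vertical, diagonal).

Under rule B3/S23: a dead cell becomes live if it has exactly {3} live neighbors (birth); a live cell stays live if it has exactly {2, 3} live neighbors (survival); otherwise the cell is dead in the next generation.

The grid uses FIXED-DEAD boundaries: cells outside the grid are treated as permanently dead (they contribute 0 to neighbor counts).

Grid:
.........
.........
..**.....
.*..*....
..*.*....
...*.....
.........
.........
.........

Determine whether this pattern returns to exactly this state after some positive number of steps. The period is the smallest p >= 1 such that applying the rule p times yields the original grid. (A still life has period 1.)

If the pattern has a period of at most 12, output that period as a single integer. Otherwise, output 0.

Simulating and comparing each generation to the original:
Gen 0 (original, given above): 7 live cells
Gen 1: 7 live cells, MATCHES original -> period = 1

Answer: 1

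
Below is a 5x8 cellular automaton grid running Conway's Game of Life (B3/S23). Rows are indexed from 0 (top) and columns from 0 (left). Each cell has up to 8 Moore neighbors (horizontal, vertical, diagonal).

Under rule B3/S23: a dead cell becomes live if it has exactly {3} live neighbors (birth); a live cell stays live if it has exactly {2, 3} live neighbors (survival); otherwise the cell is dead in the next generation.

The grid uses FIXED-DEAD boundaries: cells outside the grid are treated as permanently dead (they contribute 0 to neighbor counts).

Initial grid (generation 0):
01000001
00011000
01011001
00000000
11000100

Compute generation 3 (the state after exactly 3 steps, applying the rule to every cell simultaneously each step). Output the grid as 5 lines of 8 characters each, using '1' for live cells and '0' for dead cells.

Answer: 00000000
00000000
01101100
01100000
01100000

Derivation:
Simulating step by step:
Generation 0 (given above): 11 live cells
Generation 1: 9 live cells
00000000
00011000
00111000
11101000
00000000
Generation 2: 7 live cells
00000000
00101000
00000100
01101000
01000000
Generation 3: 8 live cells
(generation 3 grid is the final answer)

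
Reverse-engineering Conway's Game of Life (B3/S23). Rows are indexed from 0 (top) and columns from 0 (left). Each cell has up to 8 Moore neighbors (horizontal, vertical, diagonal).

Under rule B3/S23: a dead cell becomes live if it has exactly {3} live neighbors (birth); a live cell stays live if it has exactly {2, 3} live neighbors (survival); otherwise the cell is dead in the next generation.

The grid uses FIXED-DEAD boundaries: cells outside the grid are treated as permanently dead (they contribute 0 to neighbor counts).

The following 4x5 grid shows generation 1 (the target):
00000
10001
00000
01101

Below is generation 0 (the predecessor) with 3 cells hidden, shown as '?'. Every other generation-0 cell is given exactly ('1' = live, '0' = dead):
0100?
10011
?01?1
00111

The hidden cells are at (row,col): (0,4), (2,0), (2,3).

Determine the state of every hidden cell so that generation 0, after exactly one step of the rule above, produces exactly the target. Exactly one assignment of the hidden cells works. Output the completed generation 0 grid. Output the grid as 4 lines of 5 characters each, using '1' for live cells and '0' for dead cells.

Hidden generation-0 cells (in order): (0,4), (2,0), (2,3).
A hidden cell only influences target cells in its own 3x3 neighborhood. Try each of the 2^3 = 8 assignments, step the completed generation 0 forward once under B3/S23, and compare with the target:
  (0,4)=0 (2,0)=0 (2,3)=0 -> step gives (1,0)='0' but target has '1' -> reject
  (0,4)=0 (2,0)=0 (2,3)=1 -> step gives (1,0)='0' but target has '1' -> reject
  (0,4)=0 (2,0)=1 (2,3)=0 -> step gives (1,2)='1' but target has '0' -> reject
  (0,4)=0 (2,0)=1 (2,3)=1 -> step reproduces the target at every cell -> ACCEPT
  (0,4)=1 (2,0)=0 (2,3)=0 -> step gives (0,3)='1' but target has '0' -> reject
  (0,4)=1 (2,0)=0 (2,3)=1 -> step gives (0,3)='1' but target has '0' -> reject
  (0,4)=1 (2,0)=1 (2,3)=0 -> step gives (0,3)='1' but target has '0' -> reject
  (0,4)=1 (2,0)=1 (2,3)=1 -> step gives (0,3)='1' but target has '0' -> reject
Unique solution: (0,4)=dead, (2,0)=live, (2,3)=live.
Check: live-neighbor counts of every cell in the completed generation 0:
21222
24443
14475
13353
Applying B3/S23 to generation 0 with these counts gives:
00000
10001
00000
01101
which matches the target exactly.

Answer: 01000
10011
10111
00111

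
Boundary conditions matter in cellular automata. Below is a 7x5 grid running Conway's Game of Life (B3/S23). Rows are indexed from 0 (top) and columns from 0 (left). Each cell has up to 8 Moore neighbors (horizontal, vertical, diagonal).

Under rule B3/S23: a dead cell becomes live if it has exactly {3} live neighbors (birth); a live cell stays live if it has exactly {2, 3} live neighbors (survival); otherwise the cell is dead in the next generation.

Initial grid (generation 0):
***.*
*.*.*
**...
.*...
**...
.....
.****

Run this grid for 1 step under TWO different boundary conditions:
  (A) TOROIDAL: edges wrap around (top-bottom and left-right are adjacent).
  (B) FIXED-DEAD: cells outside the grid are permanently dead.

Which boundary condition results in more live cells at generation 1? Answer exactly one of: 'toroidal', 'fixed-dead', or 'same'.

Under TOROIDAL boundary, generation 1:
.....
..*..
..*.*
..*..
**...
...**
....*
Population = 9

Under FIXED-DEAD boundary, generation 1:
*.*..
..*..
*.*..
..*..
**...
*..*.
..**.
Population = 12

Comparison: toroidal=9, fixed-dead=12 -> fixed-dead

Answer: fixed-dead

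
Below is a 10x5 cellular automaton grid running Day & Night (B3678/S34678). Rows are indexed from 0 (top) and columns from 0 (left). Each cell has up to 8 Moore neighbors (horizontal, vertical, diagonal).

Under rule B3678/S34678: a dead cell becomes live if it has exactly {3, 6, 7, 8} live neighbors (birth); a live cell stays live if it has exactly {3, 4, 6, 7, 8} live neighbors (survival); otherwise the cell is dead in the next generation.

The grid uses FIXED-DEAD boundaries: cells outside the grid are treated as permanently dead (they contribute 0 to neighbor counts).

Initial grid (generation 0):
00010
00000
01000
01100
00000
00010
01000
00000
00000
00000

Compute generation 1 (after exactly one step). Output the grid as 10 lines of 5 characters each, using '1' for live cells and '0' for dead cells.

Simulating step by step:
Generation 0 (given above): 6 live cells
Generation 1: 2 live cells
(generation 1 grid is the final answer)

Answer: 00000
00000
00100
00000
00100
00000
00000
00000
00000
00000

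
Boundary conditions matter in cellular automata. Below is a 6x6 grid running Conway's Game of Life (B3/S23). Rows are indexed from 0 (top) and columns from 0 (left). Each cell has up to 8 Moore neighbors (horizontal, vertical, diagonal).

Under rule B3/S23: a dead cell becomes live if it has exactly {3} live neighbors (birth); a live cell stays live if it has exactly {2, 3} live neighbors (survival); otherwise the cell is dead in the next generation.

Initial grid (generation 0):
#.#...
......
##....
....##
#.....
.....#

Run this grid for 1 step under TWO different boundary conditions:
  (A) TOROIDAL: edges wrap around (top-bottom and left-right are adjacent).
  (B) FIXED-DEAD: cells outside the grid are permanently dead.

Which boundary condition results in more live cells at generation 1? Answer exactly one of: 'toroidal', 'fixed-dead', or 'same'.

Under TOROIDAL boundary, generation 1:
......
#.....
#....#
.#...#
#...#.
##...#
Population = 10

Under FIXED-DEAD boundary, generation 1:
......
#.....
......
##....
....##
......
Population = 5

Comparison: toroidal=10, fixed-dead=5 -> toroidal

Answer: toroidal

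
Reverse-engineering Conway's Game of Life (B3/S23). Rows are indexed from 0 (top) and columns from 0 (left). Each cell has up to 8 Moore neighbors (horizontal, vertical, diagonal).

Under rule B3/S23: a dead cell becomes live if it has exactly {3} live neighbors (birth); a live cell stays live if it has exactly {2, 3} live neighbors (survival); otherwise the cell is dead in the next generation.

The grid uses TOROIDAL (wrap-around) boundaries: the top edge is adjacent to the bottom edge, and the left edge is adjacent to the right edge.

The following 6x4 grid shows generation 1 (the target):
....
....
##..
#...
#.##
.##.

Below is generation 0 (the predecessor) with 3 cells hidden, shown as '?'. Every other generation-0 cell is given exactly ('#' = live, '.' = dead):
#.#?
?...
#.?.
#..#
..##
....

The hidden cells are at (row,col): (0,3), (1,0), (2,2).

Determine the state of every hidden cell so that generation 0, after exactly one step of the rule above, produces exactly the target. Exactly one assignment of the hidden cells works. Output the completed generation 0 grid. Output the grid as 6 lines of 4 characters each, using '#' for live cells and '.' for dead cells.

Hidden generation-0 cells (in order): (0,3), (1,0), (2,2).
A hidden cell only influences target cells in its own 3x3 neighborhood. Try each of the 2^3 = 8 assignments, step the completed generation 0 forward once under B3/S23, and compare with the target:
  (0,3)=. (1,0)=. (2,2)=. -> step gives (1,1)='#' but target has '.' -> reject
  (0,3)=. (1,0)=. (2,2)=# -> step reproduces the target at every cell -> ACCEPT
  (0,3)=. (1,0)=# (2,2)=. -> step gives (0,1)='#' but target has '.' -> reject
  (0,3)=. (1,0)=# (2,2)=# -> step gives (0,1)='#' but target has '.' -> reject
  (0,3)=# (1,0)=. (2,2)=. -> step gives (0,3)='#' but target has '.' -> reject
  (0,3)=# (1,0)=. (2,2)=# -> step gives (0,3)='#' but target has '.' -> reject
  (0,3)=# (1,0)=# (2,2)=. -> step gives (0,0)='#' but target has '.' -> reject
  (0,3)=# (1,0)=# (2,2)=# -> step gives (0,0)='#' but target has '.' -> reject
Unique solution: (0,3)=dead, (1,0)=dead, (2,2)=live.
Check: live-neighbor counts of every cell in the completed generation 0:
0202
2424
2314
3445
3223
2334
Applying B3/S23 to generation 0 with these counts gives:
....
....
##..
#...
#.##
.##.
which matches the target exactly.

Answer: #.#.
....
#.#.
#..#
..##
....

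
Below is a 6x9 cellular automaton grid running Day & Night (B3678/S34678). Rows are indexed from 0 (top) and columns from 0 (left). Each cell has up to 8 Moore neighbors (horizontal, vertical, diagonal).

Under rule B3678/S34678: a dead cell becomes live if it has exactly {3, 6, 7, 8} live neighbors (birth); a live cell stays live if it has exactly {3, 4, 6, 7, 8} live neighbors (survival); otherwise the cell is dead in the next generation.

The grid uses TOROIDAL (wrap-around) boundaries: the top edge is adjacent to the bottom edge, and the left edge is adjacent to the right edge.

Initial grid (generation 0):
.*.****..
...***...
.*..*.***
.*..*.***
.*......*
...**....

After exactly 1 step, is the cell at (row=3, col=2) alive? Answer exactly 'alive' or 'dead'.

Simulating step by step:
Generation 0 (given above): 22 live cells
Generation 1: 22 live cells
....*....
*..***...
..*.***.*
*.*...***
..****...
*..**....

Cell (3,2) at generation 1: 1 -> alive

Answer: alive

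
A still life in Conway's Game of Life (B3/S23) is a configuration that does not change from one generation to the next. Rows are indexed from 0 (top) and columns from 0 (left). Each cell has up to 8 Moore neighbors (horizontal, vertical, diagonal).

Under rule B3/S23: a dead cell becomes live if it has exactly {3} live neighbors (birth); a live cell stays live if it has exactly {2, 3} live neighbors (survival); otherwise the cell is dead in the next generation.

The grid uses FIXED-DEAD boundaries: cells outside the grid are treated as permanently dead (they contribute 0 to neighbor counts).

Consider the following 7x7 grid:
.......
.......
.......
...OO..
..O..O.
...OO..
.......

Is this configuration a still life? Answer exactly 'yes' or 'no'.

Compute generation 1 and compare to generation 0 (given above):
Generation 1:
.......
.......
.......
...OO..
..O..O.
...OO..
.......
The grids are IDENTICAL -> still life.

Answer: yes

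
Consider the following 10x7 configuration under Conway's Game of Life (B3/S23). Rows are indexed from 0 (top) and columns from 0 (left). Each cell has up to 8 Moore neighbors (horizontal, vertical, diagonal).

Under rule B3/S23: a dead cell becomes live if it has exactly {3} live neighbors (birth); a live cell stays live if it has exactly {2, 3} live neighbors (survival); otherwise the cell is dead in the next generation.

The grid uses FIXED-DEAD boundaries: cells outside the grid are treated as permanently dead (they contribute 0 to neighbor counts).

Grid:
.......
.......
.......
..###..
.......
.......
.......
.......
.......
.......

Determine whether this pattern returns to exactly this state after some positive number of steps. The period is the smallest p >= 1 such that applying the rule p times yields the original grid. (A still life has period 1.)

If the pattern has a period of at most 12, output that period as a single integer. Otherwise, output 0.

Answer: 2

Derivation:
Simulating and comparing each generation to the original:
Gen 0 (original, given above): 3 live cells
Gen 1: 3 live cells, differs from original
Gen 2: 3 live cells, MATCHES original -> period = 2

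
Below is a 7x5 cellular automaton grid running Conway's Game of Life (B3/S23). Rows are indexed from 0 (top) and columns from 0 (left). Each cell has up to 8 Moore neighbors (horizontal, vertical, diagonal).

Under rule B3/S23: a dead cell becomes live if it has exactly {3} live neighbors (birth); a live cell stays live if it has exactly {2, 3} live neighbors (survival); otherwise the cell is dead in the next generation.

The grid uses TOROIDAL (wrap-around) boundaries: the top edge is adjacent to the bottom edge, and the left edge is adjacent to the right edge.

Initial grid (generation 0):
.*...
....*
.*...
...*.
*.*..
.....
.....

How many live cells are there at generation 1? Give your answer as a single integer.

Simulating step by step:
Generation 0 (given above): 6 live cells
Generation 1: 3 live cells
.....
*....
.....
.**..
.....
.....
.....
Population at generation 1: 3

Answer: 3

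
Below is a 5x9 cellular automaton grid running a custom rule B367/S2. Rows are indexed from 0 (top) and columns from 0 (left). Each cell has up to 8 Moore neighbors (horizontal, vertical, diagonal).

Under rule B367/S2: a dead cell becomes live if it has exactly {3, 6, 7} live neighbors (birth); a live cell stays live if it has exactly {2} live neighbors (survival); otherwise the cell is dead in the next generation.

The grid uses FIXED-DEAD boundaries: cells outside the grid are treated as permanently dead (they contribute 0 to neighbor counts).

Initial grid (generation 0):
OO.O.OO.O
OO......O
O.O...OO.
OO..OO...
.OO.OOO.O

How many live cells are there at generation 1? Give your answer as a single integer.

Simulating step by step:
Generation 0 (given above): 23 live cells
Generation 1: 13 live cells
..O....O.
.....O..O
.OO..OOO.
.........
O.OO..O..
Population at generation 1: 13

Answer: 13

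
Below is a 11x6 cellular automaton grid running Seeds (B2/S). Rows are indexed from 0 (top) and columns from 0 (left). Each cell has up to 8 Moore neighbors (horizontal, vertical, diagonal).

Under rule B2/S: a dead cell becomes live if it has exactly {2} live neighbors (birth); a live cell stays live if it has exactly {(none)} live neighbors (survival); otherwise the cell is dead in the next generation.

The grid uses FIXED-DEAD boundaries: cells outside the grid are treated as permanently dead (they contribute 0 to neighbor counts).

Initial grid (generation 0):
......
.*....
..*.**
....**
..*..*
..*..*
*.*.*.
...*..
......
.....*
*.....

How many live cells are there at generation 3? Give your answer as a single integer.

Simulating step by step:
Generation 0 (given above): 16 live cells
Generation 1: 13 live cells
......
..****
.*....
.**...
.*....
......
.....*
.**.*.
....*.
......
......
Generation 2: 13 live cells
..*..*
.*....
*....*
......
*.....
......
.****.
......
.**..*
......
......
Generation 3: 14 live cells
.*....
*.*.**
.*....
**....
......
*...*.
......
*....*
......
.**...
......
Population at generation 3: 14

Answer: 14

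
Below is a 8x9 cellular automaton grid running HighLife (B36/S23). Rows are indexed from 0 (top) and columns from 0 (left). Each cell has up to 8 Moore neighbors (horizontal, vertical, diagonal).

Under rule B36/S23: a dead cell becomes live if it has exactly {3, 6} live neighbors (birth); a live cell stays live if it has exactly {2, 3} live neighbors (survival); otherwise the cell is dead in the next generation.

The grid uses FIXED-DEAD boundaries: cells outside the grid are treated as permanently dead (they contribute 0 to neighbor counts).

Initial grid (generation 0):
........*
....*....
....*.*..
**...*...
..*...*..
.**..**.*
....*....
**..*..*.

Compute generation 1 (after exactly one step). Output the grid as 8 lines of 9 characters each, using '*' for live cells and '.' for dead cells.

Simulating step by step:
Generation 0 (given above): 19 live cells
Generation 1: 21 live cells
(generation 1 grid is the final answer)

Answer: .........
.....*...
....*....
.*...**..
*.*...**.
.***.***.
*.***.**.
.........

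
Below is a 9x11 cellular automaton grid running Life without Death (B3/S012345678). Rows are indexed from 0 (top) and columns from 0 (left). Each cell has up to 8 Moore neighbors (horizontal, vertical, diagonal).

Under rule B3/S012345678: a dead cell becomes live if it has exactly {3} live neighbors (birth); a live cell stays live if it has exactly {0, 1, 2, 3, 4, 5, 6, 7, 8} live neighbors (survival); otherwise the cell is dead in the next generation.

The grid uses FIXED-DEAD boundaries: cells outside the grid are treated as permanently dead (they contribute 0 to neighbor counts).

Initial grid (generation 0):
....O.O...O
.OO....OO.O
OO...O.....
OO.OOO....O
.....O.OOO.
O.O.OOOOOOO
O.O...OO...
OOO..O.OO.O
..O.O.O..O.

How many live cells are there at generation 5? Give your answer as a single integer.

Answer: 72

Derivation:
Simulating step by step:
Generation 0 (given above): 45 live cells
Generation 1: 67 live cells
....O.OO.OO
OOO..OOOOOO
OO.O.OO..O.
OOOOOO..OOO
O.O..O.OOO.
O.OOOOOOOOO
O.O.O.OO..O
OOO..O.OOOO
..OOOOOOOO.
Generation 2: 70 live cells
.O..O.OO.OO
OOOO.OOOOOO
OO.O.OO..O.
OOOOOO..OOO
O.O..O.OOO.
O.OOOOOOOOO
O.O.O.OO..O
OOO..O.OOOO
..OOOOOOOOO
Generation 3: 72 live cells
OO.OO.OO.OO
OOOO.OOOOOO
OO.O.OO..O.
OOOOOO..OOO
O.O..O.OOO.
O.OOOOOOOOO
O.O.O.OO..O
OOO..O.OOOO
..OOOOOOOOO
Generation 4: 72 live cells
OO.OO.OO.OO
OOOO.OOOOOO
OO.O.OO..O.
OOOOOO..OOO
O.O..O.OOO.
O.OOOOOOOOO
O.O.O.OO..O
OOO..O.OOOO
..OOOOOOOOO
Generation 5: 72 live cells
OO.OO.OO.OO
OOOO.OOOOOO
OO.O.OO..O.
OOOOOO..OOO
O.O..O.OOO.
O.OOOOOOOOO
O.O.O.OO..O
OOO..O.OOOO
..OOOOOOOOO
Population at generation 5: 72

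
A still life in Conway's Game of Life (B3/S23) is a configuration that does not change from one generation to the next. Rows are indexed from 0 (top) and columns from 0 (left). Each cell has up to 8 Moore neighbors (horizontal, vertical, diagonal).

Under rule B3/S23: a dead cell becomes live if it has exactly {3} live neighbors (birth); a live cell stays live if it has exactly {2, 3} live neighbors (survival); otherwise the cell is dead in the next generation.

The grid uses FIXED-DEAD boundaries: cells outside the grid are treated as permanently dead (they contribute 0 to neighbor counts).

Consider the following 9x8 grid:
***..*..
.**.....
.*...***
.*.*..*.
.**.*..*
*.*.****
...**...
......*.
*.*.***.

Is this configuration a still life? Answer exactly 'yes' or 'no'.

Answer: no

Derivation:
Compute generation 1 and compare to generation 0 (given above):
Generation 1:
*.*.....
.....*..
**...***
**.**...
*...*..*
..*...**
...**..*
......*.
.....**.
Cell (0,1) differs: gen0=1 vs gen1=0 -> NOT a still life.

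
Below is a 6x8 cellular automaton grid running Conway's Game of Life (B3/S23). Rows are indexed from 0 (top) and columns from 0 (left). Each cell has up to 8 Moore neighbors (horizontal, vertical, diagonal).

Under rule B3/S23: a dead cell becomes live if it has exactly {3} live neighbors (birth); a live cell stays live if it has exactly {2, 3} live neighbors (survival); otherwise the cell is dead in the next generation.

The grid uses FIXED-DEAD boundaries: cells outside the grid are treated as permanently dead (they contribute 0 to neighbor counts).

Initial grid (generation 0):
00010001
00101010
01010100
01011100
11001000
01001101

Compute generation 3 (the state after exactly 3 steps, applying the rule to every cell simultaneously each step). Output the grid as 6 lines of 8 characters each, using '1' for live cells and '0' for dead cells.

Simulating step by step:
Generation 0 (given above): 19 live cells
Generation 1: 17 live cells
00010000
00101110
01000010
01010100
11000010
11001100
Generation 2: 18 live cells
00011100
00111110
01010010
01000110
00000010
11000100
Generation 3: 13 live cells
(generation 3 grid is the final answer)

Answer: 00100010
00000010
01010001
00100111
11000010
00000000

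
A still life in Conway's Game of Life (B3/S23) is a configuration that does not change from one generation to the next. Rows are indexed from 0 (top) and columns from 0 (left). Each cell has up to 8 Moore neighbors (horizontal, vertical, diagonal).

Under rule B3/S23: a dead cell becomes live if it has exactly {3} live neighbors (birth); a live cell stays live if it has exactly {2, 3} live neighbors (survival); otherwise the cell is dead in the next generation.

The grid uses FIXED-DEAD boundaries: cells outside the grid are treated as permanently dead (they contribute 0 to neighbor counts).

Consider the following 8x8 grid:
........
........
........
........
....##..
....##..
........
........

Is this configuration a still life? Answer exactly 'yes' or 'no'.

Answer: yes

Derivation:
Compute generation 1 and compare to generation 0 (given above):
Generation 1:
........
........
........
........
....##..
....##..
........
........
The grids are IDENTICAL -> still life.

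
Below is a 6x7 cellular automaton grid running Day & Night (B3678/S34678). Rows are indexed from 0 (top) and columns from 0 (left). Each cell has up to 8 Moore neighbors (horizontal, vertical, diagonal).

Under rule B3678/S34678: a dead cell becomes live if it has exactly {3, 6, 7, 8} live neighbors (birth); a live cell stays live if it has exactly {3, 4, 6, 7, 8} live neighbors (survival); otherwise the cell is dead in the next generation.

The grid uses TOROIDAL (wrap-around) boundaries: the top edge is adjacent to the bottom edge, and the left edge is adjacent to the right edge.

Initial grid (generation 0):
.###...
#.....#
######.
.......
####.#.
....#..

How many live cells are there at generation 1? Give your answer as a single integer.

Answer: 15

Derivation:
Simulating step by step:
Generation 0 (given above): 17 live cells
Generation 1: 15 live cells
#......
###..##
##.....
.##..#.
....#..
#.#.#..
Population at generation 1: 15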